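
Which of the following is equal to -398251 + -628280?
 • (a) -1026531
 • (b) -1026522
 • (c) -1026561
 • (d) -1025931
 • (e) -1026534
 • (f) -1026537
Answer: a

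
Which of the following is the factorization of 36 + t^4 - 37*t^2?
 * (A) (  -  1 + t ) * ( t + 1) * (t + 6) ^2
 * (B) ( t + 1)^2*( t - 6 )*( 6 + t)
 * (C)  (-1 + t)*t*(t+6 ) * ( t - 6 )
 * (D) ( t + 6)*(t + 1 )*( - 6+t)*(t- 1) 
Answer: D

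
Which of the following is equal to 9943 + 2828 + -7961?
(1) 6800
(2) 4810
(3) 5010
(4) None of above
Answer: 2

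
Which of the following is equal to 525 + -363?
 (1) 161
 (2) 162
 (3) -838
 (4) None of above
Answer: 2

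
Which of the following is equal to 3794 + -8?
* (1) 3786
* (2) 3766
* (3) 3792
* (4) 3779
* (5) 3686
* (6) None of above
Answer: 1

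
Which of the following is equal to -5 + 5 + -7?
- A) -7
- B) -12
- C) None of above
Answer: A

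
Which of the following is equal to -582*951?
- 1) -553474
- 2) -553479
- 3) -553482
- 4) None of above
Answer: 3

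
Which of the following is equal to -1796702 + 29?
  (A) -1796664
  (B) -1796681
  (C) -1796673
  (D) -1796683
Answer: C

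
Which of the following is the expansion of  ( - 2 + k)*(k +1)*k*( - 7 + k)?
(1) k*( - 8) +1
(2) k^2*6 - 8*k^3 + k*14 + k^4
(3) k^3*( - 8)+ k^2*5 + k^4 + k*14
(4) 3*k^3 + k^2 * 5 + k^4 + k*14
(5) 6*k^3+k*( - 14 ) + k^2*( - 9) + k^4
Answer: 3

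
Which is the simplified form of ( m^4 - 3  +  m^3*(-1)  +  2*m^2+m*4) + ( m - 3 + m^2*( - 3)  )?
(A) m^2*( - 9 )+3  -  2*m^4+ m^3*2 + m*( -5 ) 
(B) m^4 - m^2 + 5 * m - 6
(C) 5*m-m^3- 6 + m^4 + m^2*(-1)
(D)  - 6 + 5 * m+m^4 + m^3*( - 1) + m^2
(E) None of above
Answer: C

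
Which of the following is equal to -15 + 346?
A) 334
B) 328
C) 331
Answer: C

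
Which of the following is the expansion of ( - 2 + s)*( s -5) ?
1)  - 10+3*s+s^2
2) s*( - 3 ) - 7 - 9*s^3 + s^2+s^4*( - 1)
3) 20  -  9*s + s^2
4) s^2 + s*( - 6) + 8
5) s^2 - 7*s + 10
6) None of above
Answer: 5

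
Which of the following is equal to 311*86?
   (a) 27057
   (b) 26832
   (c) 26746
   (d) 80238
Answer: c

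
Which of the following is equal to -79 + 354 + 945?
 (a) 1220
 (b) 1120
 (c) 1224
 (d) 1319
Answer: a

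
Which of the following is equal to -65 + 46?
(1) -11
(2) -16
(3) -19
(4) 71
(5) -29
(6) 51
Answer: 3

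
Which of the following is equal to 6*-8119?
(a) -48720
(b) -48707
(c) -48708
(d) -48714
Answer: d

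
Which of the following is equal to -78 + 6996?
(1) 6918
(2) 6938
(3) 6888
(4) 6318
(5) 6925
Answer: 1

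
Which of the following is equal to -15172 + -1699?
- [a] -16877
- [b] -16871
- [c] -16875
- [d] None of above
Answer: b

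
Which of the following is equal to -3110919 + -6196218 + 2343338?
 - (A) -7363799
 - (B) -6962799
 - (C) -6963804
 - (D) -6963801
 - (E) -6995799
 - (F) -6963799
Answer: F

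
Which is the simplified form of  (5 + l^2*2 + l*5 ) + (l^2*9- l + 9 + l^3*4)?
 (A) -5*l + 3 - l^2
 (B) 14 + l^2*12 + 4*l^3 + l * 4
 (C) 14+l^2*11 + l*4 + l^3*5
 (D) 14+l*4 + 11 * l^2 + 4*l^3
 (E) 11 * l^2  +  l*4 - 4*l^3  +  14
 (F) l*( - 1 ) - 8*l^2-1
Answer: D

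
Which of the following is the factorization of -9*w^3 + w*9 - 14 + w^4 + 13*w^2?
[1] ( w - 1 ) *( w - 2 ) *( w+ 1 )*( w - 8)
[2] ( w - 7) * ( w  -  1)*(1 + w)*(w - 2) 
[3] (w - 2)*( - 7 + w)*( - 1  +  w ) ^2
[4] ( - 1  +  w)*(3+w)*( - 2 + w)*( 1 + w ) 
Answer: 2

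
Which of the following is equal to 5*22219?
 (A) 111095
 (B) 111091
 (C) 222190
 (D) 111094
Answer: A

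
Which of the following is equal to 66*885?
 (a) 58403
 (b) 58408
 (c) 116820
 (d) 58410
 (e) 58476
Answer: d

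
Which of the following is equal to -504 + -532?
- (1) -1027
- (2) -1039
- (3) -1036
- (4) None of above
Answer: 3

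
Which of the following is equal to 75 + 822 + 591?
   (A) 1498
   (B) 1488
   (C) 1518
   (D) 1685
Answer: B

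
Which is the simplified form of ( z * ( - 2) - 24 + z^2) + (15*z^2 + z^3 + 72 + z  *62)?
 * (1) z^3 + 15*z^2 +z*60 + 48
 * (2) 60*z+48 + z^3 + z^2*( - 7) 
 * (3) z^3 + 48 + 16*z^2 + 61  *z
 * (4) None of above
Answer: 4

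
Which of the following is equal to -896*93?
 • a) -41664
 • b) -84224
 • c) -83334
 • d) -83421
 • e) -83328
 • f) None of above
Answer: e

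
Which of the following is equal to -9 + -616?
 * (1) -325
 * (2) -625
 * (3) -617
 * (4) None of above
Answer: 2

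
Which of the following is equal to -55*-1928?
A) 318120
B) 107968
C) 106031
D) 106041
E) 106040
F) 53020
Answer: E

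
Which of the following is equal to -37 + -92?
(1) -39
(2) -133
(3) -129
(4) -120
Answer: 3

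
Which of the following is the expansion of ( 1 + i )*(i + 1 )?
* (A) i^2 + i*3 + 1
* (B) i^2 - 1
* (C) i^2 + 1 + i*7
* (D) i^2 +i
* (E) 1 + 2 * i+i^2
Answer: E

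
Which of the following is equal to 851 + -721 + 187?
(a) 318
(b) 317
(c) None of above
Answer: b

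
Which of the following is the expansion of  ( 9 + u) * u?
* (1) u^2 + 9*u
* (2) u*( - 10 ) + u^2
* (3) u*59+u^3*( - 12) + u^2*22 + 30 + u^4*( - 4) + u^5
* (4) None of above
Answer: 1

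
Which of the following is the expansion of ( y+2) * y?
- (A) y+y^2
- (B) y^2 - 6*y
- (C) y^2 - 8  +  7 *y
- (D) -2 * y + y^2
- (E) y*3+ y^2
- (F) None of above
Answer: F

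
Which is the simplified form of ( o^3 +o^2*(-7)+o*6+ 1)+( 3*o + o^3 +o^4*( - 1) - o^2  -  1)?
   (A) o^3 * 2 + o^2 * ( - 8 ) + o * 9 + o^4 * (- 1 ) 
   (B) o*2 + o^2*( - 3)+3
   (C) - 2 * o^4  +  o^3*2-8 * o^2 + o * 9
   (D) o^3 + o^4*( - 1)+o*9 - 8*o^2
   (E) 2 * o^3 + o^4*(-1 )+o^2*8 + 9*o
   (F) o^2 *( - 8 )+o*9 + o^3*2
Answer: A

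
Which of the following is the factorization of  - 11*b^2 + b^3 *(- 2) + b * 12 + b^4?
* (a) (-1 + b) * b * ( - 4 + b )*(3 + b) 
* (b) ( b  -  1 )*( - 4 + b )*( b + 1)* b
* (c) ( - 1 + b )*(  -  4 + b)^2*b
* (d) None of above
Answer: a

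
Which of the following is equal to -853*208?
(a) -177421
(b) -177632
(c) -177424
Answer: c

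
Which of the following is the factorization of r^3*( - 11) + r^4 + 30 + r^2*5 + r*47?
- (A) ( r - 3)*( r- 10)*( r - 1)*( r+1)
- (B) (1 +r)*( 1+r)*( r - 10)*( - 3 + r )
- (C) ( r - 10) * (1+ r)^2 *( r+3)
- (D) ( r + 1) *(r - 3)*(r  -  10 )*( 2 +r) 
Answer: B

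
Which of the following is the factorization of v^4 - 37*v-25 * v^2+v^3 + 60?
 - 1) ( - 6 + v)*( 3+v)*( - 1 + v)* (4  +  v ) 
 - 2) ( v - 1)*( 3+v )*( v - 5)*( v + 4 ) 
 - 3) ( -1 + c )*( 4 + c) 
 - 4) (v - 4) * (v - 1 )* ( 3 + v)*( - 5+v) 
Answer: 2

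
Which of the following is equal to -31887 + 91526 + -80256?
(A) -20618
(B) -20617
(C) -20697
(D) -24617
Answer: B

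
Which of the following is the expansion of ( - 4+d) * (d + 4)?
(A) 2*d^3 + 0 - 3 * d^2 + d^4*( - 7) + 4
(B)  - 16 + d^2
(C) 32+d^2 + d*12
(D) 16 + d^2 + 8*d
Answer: B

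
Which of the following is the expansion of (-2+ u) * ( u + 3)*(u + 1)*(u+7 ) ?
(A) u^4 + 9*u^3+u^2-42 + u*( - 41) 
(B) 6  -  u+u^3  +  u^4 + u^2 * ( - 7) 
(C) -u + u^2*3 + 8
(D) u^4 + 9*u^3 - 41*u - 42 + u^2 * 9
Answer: D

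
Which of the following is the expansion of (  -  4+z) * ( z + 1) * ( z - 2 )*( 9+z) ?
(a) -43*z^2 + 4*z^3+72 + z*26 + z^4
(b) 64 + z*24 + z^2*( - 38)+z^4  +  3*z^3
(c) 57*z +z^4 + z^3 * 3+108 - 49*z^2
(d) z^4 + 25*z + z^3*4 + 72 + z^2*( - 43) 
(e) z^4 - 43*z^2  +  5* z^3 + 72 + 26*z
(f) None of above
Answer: a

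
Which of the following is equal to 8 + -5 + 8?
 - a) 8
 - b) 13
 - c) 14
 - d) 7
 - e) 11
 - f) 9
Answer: e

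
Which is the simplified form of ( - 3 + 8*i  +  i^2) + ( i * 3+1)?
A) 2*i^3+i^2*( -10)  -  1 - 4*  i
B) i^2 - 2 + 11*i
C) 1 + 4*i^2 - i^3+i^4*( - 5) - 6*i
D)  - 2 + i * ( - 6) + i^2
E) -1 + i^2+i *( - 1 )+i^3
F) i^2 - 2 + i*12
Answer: B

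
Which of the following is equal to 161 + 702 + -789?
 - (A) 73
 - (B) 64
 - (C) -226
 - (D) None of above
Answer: D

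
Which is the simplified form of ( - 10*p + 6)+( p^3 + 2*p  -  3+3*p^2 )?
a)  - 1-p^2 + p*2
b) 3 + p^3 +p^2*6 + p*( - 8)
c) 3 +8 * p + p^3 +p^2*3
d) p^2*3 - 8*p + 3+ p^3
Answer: d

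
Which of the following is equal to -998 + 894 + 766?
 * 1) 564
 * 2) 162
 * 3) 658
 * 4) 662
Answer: 4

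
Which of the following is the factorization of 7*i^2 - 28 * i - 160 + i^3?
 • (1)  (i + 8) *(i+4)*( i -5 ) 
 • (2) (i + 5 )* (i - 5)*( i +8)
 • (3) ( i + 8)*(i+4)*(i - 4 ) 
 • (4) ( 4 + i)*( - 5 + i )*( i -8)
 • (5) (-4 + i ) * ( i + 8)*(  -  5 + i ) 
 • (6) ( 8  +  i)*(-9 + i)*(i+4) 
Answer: 1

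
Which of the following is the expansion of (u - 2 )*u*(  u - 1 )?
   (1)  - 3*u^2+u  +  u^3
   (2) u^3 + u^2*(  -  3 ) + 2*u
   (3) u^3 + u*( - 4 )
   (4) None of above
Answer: 2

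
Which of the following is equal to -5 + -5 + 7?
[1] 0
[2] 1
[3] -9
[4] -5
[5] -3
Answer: 5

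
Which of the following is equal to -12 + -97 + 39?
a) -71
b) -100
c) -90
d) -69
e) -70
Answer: e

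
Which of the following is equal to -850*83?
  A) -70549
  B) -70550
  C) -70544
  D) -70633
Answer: B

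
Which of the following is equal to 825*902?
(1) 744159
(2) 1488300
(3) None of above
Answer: 3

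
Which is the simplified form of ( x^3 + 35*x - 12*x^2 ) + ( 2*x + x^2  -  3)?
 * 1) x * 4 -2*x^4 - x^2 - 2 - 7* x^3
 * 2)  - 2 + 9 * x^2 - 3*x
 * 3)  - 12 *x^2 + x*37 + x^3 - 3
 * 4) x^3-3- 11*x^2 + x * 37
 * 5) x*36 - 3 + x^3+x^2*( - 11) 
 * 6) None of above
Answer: 4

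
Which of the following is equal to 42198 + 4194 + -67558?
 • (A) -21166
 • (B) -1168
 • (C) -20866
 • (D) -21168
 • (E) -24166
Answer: A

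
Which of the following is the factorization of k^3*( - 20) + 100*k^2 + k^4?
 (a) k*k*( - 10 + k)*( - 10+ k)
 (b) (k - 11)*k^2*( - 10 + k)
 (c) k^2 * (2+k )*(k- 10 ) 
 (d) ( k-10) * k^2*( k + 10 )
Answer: a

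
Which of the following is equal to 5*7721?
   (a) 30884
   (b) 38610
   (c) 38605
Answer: c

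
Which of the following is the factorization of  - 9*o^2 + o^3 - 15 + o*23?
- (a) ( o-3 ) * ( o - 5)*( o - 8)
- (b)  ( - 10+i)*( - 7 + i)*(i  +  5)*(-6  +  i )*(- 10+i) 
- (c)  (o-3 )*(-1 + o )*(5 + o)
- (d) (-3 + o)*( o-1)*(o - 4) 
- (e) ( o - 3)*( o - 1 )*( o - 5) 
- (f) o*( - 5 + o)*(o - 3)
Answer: e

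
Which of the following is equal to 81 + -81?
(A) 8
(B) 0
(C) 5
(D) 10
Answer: B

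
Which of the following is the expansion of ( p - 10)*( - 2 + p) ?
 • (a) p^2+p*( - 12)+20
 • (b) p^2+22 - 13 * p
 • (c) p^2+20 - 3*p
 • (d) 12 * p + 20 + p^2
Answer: a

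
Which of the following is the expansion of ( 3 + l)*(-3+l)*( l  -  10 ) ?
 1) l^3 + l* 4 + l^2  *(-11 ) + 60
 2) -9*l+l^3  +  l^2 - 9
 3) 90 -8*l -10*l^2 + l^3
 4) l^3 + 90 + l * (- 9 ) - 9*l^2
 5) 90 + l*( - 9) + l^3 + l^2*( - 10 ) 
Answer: 5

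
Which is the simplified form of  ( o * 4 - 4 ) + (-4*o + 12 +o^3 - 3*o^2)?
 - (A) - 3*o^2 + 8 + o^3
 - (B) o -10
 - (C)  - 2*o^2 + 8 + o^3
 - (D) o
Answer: A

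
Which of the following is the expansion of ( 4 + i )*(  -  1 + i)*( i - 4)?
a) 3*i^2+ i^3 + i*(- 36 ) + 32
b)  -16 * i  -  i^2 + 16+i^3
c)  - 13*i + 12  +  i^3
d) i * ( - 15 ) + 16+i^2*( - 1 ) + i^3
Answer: b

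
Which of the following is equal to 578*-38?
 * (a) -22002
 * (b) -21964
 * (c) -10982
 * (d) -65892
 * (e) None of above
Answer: b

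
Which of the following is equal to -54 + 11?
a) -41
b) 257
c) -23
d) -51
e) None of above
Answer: e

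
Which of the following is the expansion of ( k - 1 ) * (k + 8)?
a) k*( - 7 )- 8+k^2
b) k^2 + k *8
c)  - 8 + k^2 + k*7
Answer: c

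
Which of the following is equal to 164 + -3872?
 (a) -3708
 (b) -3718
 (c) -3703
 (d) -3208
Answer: a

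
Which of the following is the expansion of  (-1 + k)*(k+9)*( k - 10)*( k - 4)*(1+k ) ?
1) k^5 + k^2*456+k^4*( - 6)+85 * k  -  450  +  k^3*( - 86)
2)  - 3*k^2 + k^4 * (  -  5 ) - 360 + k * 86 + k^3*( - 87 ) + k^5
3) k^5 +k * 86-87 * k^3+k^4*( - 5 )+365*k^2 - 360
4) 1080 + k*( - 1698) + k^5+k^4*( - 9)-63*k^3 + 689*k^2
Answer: 3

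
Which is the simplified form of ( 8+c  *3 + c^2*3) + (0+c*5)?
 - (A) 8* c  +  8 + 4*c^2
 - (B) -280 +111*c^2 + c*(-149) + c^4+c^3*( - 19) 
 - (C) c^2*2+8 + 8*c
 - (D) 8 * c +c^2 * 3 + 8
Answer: D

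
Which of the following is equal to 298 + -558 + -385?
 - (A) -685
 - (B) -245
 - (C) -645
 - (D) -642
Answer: C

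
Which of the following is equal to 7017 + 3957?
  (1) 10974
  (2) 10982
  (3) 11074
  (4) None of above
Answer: 1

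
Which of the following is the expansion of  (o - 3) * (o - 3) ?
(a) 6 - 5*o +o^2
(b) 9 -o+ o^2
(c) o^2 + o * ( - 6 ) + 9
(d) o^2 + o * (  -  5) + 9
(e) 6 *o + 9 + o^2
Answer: c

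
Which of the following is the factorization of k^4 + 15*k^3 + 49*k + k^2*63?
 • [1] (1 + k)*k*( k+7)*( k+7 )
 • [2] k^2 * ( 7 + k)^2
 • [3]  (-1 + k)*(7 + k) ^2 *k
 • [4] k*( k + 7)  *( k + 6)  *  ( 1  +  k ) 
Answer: 1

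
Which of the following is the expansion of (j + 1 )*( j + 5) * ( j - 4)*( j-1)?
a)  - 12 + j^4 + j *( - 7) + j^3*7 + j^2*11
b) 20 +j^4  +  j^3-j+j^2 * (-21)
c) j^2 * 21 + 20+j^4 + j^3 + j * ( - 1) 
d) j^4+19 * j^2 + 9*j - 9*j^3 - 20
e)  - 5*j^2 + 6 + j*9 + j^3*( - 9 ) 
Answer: b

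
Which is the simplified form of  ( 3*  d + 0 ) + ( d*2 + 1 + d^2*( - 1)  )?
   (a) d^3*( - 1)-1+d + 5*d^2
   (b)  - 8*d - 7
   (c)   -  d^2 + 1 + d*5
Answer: c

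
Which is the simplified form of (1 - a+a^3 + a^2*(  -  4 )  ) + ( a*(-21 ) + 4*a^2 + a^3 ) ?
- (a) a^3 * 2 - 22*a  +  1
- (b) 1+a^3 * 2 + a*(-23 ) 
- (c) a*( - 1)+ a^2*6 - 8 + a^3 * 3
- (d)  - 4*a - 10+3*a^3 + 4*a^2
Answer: a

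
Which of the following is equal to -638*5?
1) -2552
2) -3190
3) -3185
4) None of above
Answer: 2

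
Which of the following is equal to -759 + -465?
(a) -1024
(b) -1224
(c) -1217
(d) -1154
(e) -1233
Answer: b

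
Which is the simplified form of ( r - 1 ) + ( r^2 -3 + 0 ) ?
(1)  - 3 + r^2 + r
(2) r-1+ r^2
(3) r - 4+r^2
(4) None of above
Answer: 3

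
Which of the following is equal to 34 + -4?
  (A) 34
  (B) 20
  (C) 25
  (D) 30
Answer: D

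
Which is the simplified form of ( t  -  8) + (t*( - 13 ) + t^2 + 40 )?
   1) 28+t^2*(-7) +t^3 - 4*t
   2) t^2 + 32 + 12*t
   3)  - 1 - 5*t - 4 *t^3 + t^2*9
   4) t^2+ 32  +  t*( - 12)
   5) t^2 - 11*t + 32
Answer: 4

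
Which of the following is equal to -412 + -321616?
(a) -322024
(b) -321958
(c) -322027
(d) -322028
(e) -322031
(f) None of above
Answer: d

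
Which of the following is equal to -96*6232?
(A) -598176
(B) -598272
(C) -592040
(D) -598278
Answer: B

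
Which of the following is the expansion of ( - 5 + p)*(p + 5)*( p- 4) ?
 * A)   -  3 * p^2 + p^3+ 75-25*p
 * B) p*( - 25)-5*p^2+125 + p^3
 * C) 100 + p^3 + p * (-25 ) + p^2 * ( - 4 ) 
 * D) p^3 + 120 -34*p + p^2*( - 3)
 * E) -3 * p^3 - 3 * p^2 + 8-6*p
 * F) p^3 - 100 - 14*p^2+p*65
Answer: C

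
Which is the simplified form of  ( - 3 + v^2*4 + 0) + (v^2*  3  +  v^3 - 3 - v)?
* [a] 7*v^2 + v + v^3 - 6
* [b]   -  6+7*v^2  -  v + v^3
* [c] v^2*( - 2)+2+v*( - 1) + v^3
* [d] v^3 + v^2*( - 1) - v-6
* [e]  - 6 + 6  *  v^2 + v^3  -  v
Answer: b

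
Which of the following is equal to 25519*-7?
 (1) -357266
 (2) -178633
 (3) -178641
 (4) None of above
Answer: 2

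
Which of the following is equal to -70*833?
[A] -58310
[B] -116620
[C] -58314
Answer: A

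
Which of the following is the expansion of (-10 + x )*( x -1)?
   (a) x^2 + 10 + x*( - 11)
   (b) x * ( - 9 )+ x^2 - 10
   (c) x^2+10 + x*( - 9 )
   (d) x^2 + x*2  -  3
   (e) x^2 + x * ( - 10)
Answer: a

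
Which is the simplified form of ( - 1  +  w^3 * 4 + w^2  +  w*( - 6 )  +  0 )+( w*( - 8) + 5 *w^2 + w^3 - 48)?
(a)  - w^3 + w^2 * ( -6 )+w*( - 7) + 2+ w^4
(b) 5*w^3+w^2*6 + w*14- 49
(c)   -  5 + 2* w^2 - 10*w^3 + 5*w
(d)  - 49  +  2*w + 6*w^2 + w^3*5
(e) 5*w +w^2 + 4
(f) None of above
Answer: f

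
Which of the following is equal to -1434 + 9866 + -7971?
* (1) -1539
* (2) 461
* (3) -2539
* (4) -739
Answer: 2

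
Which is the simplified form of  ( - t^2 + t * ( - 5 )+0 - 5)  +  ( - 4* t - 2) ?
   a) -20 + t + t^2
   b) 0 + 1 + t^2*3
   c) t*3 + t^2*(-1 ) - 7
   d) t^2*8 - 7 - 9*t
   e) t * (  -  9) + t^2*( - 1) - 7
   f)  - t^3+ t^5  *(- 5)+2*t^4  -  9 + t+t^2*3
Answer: e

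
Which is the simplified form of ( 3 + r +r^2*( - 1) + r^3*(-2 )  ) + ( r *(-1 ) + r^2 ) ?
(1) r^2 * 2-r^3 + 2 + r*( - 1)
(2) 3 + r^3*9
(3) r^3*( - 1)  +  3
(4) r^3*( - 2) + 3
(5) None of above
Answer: 4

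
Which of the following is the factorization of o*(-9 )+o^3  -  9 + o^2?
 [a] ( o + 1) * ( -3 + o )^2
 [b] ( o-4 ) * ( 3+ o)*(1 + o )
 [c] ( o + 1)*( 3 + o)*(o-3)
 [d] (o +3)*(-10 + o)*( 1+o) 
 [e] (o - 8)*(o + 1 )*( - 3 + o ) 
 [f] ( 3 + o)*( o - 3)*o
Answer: c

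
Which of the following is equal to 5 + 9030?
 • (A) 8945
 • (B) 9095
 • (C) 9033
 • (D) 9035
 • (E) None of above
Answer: D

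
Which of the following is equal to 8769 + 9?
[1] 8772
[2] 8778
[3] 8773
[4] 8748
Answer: 2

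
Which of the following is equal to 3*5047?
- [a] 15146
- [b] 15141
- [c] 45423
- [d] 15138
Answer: b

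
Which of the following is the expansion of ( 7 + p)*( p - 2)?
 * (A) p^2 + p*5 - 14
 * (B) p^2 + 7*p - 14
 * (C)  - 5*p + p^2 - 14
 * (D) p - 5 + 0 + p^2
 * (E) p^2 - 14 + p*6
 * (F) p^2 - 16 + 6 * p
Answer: A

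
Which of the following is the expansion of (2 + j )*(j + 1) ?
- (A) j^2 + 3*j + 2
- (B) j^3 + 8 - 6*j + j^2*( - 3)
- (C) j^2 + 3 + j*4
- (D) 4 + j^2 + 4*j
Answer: A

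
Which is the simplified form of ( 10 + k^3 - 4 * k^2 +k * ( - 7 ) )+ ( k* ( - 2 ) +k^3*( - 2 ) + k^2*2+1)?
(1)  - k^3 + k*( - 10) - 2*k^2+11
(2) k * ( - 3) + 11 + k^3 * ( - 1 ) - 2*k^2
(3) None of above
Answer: 3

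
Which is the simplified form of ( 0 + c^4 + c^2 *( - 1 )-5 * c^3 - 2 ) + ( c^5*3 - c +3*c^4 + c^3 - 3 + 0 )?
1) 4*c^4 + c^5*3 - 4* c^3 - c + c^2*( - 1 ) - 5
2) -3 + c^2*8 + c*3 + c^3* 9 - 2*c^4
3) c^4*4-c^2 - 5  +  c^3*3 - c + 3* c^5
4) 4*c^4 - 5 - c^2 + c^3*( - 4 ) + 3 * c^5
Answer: 1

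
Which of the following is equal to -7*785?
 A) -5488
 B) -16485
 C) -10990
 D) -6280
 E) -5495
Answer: E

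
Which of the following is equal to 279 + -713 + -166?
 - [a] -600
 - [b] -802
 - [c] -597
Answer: a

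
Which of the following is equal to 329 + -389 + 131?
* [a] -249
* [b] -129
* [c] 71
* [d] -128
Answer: c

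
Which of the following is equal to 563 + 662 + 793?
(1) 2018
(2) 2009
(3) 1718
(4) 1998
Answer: 1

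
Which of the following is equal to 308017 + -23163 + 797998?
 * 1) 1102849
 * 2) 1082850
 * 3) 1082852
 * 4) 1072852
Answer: 3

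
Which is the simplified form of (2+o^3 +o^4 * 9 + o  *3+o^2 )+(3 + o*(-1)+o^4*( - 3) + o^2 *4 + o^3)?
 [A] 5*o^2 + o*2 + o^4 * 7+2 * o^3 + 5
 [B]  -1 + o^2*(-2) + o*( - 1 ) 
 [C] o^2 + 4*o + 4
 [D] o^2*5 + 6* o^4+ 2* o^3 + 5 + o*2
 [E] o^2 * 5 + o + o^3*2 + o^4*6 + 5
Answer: D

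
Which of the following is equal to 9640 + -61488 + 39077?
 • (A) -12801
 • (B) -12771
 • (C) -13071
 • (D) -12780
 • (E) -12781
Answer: B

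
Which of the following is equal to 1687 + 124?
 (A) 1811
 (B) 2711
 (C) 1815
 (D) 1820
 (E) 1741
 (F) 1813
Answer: A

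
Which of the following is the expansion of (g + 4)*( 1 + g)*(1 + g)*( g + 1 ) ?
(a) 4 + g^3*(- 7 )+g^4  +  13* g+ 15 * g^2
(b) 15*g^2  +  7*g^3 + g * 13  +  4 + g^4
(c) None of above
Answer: b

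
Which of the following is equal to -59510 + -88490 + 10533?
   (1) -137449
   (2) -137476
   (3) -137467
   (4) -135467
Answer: 3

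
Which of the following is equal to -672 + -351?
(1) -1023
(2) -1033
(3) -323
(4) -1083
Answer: 1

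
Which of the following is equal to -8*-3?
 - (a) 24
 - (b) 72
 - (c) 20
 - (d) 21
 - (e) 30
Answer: a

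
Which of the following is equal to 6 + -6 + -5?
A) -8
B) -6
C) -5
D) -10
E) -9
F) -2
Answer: C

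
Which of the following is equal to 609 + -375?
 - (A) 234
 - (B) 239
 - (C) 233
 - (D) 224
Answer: A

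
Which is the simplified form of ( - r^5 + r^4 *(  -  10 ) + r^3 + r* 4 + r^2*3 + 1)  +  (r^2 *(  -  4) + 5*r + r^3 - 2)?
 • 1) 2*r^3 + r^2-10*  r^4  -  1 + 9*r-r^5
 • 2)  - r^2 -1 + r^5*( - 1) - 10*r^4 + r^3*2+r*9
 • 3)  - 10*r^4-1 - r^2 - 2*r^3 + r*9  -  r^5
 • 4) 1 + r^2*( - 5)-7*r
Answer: 2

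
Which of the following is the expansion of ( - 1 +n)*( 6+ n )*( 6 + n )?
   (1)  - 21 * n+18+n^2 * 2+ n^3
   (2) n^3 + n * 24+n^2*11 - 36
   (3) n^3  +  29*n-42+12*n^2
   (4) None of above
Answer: 2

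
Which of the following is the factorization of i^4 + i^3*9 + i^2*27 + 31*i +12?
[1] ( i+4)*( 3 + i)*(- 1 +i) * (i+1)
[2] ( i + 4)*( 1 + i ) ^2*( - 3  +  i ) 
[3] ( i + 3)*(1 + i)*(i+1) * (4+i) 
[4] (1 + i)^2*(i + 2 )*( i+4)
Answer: 3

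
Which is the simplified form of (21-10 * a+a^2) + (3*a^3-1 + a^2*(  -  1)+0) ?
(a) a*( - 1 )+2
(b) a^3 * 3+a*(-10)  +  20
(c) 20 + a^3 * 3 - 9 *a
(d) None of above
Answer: b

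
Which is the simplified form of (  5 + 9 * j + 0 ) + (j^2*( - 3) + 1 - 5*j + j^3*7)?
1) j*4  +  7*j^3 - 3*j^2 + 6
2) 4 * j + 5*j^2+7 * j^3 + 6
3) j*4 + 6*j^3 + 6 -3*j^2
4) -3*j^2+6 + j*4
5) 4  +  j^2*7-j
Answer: 1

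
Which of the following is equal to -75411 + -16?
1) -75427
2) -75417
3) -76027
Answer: 1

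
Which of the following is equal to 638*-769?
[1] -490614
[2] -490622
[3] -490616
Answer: 2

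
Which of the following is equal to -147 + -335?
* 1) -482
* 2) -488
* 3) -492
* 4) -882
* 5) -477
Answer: 1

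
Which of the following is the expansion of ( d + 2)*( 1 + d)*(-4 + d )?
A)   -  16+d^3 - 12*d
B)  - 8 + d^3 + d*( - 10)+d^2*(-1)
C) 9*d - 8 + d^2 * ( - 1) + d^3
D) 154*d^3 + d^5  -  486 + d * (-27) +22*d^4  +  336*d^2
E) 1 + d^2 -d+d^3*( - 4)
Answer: B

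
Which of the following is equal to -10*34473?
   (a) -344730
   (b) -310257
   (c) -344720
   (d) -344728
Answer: a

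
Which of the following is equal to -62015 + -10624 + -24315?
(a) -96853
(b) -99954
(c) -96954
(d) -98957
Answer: c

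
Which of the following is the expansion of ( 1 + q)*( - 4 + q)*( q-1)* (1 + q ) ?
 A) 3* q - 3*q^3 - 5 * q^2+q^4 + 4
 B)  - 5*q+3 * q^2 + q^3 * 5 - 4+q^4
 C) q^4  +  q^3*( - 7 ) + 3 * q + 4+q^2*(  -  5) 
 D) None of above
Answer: A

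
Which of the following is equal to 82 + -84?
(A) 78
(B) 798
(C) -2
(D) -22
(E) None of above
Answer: C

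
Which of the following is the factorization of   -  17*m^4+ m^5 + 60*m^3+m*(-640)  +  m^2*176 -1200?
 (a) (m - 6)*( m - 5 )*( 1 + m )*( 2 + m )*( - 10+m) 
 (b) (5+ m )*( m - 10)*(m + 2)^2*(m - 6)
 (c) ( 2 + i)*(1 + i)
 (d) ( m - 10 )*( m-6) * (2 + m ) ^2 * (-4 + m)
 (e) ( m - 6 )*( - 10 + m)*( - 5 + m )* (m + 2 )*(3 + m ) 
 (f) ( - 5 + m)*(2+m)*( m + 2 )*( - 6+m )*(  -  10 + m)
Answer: f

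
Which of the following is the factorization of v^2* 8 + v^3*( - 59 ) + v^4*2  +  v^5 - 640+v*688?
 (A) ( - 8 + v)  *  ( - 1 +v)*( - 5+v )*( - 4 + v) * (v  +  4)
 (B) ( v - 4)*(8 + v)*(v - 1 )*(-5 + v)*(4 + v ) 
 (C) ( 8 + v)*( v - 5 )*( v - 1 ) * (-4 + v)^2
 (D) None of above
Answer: B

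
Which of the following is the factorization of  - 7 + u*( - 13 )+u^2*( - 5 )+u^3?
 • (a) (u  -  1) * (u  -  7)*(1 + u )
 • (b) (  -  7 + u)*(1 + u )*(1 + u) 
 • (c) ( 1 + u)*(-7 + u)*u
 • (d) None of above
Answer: b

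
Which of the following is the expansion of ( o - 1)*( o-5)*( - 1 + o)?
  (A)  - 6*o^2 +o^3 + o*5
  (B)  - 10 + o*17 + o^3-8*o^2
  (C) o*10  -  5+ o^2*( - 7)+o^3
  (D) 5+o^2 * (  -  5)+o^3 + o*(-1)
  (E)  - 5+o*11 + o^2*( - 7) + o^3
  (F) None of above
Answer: E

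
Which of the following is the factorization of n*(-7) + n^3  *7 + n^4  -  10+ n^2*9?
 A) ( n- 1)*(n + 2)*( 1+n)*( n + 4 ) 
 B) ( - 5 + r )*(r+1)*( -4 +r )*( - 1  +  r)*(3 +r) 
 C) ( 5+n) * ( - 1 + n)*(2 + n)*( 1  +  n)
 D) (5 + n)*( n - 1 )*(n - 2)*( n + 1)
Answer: C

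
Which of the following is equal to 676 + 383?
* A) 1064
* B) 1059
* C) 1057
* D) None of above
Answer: B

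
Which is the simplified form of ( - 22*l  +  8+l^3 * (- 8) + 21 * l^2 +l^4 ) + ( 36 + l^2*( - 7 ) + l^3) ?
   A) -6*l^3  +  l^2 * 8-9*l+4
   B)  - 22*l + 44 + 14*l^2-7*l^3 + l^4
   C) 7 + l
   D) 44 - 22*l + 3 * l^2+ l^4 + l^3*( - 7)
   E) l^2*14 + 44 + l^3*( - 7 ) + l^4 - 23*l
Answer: B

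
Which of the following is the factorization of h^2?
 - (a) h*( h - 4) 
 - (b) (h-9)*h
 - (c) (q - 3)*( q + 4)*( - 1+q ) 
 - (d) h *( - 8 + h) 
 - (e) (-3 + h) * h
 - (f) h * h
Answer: f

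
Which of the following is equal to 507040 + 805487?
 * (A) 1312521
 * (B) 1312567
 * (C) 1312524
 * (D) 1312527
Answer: D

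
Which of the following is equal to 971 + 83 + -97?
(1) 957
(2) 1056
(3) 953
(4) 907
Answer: 1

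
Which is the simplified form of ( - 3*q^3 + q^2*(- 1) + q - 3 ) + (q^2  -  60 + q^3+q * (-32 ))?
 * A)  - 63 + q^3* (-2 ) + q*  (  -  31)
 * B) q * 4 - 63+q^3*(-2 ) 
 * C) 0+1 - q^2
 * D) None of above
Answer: A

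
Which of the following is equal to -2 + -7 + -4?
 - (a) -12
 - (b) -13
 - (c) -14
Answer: b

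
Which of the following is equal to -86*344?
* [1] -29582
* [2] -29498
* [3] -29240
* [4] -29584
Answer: 4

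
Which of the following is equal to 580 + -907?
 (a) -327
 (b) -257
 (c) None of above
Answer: a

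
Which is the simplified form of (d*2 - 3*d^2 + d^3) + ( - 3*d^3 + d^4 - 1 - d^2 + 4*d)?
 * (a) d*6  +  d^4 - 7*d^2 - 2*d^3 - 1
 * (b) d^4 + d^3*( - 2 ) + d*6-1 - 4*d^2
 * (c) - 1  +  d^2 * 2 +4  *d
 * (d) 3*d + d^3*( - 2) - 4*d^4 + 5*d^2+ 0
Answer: b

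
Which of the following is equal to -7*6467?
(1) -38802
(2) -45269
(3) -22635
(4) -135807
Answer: 2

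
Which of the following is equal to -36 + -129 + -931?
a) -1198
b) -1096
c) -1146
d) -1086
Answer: b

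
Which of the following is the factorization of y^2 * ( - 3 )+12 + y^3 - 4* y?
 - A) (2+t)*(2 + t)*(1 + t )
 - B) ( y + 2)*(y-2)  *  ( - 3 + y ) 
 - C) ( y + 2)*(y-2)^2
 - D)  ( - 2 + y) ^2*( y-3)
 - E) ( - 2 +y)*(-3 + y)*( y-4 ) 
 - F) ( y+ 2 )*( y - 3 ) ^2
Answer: B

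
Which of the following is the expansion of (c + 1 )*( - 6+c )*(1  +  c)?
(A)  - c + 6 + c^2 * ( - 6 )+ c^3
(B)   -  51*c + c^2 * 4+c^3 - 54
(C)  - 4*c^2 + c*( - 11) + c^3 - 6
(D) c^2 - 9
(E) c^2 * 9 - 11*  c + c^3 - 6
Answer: C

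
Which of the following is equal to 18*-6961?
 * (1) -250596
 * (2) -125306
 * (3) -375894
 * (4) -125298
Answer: 4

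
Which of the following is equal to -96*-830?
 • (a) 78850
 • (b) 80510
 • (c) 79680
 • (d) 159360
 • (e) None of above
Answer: c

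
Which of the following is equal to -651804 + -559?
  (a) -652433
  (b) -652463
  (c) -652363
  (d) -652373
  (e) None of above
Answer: c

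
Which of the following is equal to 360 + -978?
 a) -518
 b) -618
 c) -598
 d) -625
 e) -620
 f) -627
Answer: b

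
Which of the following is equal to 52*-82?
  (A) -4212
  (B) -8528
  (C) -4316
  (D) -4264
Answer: D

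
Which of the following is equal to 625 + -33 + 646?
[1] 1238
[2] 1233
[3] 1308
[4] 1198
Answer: 1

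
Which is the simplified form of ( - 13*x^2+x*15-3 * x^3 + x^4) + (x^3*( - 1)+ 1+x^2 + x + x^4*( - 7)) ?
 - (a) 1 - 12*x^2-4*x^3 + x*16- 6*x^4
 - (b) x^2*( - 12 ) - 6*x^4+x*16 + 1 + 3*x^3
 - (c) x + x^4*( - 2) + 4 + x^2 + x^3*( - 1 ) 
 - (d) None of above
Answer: a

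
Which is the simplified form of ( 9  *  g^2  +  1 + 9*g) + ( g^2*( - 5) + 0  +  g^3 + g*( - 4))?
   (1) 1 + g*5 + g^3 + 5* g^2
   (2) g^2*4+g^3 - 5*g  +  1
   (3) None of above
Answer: 3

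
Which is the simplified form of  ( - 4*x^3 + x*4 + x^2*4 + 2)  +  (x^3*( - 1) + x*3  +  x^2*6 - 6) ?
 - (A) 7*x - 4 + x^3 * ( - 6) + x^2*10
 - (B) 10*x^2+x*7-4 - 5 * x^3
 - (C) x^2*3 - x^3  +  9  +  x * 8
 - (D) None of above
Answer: B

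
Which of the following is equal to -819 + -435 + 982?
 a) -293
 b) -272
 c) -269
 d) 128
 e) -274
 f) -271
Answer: b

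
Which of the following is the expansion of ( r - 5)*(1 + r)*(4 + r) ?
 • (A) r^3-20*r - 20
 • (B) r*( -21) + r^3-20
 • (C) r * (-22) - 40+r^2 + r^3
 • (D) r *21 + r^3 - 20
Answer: B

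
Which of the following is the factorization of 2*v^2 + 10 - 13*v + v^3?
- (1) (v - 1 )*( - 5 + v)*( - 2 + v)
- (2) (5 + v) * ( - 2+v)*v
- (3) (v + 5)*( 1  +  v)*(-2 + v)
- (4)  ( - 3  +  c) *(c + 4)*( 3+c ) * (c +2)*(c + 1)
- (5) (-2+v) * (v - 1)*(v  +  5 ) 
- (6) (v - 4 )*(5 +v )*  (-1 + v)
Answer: 5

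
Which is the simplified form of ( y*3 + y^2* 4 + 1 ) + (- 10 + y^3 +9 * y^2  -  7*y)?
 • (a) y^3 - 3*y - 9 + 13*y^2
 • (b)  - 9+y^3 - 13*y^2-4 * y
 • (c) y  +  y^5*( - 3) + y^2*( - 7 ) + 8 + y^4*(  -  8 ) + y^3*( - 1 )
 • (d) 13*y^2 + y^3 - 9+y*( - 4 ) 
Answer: d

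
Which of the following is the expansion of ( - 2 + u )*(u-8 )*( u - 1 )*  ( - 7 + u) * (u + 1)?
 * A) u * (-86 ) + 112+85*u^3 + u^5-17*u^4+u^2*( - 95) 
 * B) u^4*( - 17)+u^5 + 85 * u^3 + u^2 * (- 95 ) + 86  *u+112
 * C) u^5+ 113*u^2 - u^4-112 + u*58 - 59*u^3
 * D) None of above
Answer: A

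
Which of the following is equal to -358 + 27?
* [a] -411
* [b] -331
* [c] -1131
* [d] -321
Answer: b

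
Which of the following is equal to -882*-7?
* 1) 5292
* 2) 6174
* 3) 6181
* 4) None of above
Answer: 2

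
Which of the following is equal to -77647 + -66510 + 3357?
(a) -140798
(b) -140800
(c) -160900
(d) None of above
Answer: b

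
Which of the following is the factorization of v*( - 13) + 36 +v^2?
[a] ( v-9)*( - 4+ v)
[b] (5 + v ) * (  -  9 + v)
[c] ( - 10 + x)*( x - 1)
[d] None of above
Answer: a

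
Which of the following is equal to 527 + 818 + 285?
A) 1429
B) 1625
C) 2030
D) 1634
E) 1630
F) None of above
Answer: E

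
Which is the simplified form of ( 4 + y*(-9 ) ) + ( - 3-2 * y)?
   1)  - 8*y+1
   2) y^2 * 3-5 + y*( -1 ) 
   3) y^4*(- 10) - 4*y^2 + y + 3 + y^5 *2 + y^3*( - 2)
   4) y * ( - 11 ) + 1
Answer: 4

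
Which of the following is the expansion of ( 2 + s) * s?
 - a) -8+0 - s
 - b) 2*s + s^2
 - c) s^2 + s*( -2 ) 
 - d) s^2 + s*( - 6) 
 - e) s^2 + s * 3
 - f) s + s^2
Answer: b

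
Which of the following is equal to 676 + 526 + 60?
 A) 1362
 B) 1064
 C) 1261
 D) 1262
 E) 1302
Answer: D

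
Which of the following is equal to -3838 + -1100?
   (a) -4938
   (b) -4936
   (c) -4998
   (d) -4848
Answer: a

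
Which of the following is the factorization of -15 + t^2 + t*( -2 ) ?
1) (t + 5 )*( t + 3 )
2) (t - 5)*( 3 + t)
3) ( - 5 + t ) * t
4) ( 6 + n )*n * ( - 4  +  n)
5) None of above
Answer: 2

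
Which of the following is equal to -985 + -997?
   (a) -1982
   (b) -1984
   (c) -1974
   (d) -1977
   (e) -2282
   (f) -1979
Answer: a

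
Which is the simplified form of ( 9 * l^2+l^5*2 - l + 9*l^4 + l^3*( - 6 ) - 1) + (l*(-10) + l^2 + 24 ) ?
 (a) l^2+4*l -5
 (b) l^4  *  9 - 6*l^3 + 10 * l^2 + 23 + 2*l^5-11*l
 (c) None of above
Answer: b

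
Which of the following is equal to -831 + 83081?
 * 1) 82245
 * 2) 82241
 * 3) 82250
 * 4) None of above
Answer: 3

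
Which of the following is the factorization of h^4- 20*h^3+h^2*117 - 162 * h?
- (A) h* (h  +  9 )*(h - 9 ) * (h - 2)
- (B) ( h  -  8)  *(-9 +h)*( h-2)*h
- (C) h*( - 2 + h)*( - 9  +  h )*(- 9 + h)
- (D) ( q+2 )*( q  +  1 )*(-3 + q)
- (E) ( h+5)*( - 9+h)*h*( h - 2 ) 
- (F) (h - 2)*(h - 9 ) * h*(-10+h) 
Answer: C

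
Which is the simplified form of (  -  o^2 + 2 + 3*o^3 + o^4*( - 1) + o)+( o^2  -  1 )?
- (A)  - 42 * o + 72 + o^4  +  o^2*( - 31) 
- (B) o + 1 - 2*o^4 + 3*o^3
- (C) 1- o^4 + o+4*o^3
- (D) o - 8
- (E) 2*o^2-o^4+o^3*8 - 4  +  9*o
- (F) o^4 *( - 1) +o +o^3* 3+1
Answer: F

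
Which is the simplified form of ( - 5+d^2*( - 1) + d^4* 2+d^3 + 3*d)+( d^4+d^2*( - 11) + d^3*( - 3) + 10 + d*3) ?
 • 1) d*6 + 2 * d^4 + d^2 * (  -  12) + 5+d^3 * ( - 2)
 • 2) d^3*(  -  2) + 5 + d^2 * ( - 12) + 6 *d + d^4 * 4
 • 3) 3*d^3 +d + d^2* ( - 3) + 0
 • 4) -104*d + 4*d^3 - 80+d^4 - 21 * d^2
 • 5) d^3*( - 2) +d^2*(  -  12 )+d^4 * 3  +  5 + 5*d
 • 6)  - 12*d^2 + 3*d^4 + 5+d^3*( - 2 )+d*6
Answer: 6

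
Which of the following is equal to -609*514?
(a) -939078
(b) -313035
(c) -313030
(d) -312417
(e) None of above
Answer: e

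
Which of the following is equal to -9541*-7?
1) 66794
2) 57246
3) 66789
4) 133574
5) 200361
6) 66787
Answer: 6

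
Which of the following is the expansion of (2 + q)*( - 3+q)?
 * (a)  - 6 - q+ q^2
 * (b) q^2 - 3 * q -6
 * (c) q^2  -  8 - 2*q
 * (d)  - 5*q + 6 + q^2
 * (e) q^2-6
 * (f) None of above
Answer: a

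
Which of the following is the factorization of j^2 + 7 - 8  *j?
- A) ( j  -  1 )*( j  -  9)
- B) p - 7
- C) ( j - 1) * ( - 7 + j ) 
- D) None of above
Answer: C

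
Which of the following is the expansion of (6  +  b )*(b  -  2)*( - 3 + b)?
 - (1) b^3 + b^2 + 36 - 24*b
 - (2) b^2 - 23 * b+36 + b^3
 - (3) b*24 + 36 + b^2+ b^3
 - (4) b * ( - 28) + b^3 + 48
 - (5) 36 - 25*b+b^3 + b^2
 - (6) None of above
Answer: 1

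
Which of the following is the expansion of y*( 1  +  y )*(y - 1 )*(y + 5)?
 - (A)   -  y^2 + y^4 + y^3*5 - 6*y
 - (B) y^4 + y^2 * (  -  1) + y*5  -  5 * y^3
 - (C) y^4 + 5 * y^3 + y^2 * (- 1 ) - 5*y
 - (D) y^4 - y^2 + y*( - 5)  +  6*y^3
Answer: C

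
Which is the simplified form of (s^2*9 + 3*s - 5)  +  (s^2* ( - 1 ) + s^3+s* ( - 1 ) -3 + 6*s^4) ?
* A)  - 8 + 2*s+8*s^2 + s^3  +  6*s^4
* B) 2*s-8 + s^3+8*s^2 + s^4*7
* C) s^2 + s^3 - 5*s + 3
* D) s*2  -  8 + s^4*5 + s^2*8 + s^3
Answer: A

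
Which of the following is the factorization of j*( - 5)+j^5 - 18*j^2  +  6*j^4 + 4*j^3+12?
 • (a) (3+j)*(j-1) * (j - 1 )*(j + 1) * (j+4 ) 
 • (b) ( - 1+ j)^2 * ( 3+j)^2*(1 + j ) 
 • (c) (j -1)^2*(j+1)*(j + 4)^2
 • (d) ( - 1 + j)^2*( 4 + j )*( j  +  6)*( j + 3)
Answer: a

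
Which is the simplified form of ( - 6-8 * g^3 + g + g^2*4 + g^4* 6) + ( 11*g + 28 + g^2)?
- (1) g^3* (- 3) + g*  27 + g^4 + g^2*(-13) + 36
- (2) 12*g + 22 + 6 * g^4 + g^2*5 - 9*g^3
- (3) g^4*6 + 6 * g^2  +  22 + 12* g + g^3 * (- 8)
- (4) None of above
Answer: 4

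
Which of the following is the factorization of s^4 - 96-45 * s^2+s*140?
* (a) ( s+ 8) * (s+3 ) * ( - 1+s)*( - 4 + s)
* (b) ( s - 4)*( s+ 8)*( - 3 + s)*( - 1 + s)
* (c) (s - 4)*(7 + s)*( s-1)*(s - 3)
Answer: b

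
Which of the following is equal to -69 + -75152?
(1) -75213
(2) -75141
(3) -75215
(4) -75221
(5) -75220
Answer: 4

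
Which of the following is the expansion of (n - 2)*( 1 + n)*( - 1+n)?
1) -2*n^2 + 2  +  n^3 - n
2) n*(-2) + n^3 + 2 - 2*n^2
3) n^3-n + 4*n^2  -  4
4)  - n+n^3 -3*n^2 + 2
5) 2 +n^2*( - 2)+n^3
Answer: 1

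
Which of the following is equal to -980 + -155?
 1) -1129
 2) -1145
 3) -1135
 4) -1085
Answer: 3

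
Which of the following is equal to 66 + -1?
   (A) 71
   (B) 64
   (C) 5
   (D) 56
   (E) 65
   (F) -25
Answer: E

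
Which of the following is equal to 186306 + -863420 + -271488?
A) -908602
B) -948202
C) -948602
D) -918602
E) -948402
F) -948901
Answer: C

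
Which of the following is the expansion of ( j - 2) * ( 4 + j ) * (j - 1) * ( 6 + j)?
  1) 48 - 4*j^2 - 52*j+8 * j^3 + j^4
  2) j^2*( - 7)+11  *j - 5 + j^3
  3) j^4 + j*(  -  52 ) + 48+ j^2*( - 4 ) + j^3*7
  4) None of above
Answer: 3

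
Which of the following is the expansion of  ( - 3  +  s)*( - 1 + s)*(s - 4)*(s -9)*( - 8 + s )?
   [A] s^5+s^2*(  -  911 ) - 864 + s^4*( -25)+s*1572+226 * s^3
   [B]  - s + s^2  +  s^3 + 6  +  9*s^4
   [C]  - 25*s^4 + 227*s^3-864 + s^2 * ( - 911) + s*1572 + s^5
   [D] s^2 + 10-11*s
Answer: C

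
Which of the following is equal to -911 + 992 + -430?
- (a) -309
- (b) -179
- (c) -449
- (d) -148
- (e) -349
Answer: e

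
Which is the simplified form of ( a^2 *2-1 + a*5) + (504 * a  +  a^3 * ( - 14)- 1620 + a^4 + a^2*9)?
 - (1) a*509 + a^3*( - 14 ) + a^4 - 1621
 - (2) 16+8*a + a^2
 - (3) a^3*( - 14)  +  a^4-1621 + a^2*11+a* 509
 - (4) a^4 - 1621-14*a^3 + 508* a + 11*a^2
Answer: 3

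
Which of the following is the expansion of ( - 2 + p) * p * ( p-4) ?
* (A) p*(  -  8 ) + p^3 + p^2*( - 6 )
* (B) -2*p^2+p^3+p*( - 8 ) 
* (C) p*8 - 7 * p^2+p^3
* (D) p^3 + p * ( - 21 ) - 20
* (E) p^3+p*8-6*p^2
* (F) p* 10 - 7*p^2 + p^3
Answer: E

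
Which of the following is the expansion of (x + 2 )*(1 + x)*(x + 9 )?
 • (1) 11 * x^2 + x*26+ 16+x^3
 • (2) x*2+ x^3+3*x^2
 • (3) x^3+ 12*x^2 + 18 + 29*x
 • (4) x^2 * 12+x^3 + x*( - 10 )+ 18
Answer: 3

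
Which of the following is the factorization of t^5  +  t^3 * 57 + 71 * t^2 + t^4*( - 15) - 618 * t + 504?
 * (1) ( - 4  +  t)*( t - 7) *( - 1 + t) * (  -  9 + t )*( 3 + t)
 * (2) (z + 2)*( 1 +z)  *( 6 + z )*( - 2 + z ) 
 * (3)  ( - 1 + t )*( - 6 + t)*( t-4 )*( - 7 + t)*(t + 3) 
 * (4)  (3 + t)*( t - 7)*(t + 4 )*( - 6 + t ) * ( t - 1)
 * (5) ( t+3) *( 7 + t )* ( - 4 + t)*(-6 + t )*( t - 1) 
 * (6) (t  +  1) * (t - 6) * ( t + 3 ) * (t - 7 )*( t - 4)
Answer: 3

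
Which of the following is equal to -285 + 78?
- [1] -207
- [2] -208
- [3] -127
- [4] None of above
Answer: 1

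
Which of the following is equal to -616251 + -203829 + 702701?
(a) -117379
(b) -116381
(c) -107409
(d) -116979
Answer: a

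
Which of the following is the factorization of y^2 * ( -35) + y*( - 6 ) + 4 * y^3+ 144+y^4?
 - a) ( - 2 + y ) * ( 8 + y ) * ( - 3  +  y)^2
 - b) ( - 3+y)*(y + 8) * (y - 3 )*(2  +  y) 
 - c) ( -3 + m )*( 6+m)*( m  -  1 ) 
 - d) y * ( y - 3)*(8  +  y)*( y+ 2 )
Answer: b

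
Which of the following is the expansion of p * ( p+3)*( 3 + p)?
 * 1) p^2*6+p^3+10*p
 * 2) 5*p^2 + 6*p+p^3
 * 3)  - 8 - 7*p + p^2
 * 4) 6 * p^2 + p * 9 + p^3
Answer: 4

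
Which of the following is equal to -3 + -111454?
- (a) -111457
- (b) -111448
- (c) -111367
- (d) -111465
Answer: a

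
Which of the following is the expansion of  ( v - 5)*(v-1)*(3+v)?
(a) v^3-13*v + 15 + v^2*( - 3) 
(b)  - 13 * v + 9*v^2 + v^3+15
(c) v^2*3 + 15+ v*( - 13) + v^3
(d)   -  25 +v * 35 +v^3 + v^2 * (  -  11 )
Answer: a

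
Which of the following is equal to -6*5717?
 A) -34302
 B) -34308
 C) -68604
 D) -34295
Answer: A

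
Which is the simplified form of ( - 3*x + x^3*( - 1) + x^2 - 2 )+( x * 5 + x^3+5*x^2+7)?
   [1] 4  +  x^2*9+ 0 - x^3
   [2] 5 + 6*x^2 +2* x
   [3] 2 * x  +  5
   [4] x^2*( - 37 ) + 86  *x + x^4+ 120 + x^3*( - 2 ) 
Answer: 2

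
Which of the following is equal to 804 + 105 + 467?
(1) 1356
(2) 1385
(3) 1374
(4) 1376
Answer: 4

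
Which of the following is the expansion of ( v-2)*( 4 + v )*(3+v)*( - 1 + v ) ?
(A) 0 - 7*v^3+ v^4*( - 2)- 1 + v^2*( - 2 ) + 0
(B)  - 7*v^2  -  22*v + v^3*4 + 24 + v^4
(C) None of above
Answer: B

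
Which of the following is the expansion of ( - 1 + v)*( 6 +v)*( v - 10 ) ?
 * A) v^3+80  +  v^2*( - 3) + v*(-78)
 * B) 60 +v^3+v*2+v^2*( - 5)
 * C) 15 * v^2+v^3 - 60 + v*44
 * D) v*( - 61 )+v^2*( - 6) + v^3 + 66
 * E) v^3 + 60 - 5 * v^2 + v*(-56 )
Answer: E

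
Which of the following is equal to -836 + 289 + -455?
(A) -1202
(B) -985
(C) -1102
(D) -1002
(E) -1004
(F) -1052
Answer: D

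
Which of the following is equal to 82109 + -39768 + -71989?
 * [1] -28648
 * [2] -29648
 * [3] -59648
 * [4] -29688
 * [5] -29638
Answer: 2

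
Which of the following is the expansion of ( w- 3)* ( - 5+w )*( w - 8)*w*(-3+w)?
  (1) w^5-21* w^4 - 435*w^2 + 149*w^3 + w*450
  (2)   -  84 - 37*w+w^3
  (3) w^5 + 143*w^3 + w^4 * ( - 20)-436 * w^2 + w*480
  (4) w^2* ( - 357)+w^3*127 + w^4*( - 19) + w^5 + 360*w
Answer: 4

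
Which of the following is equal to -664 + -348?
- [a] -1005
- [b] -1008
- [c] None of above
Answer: c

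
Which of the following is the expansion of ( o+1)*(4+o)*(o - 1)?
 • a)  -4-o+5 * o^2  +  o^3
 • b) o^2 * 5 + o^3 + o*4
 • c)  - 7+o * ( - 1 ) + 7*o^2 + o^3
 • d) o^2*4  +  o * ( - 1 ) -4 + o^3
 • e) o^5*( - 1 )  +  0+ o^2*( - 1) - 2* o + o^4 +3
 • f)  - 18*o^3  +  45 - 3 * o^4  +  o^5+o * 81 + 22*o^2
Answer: d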